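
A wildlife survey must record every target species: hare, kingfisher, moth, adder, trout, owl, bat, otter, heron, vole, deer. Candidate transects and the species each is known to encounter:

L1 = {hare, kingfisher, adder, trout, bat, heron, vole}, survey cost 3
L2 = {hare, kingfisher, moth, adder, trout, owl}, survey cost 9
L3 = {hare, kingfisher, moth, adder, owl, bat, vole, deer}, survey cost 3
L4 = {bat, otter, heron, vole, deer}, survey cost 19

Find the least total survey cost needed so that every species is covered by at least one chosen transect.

25

L1, L3, L4 cover every species at survey cost 3 + 3 + 19 = 25.
Any cover uses at least 2 transects; among all covering selections none totals below 25.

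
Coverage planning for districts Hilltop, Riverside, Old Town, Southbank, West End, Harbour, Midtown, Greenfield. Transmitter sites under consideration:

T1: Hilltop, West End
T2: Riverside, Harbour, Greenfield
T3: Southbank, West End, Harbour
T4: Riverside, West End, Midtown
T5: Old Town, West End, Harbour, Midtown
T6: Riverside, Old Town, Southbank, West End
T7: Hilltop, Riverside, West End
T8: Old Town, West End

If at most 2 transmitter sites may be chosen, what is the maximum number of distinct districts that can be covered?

6

Choosing T2, T5 covers {Riverside, Old Town, West End, Harbour, Midtown, Greenfield} — 6 districts.
No choice of 2 transmitter sites does better; here Hilltop, Southbank are left uncovered.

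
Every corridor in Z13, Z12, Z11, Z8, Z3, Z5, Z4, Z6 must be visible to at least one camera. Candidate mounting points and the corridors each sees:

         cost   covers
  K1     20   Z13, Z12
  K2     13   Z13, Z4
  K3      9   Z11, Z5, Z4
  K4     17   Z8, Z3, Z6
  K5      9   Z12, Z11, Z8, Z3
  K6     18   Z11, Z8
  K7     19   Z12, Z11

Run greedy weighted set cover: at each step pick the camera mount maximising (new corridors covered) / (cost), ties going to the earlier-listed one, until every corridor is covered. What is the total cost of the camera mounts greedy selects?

Pick 1: K5 adds 4 new (Z12, Z11, Z8, Z3) at cost 9 (ratio 4/9).
Pick 2: K3 adds 2 new (Z5, Z4) at cost 9 (ratio 2/9).
Pick 3: K2 adds 1 new (Z13) at cost 13 (ratio 1/13).
Pick 4: K4 adds 1 new (Z6) at cost 17 (ratio 1/17).
Greedy total cost: 9 + 9 + 13 + 17 = 48. (The true optimum is 46, so greedy overshoots here.)

48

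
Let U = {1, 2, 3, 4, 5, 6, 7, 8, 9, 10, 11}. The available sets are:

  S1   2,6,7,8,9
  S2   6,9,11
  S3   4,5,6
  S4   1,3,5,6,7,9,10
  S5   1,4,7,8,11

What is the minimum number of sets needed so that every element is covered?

3

S1, S4, S5 together cover {1, 2, 3, 4, 5, 6, 7, 8, 9, 10, 11} — every element.
No 2 of the 5 sets cover everything (all 10 pairs fall short), so 3 is minimum.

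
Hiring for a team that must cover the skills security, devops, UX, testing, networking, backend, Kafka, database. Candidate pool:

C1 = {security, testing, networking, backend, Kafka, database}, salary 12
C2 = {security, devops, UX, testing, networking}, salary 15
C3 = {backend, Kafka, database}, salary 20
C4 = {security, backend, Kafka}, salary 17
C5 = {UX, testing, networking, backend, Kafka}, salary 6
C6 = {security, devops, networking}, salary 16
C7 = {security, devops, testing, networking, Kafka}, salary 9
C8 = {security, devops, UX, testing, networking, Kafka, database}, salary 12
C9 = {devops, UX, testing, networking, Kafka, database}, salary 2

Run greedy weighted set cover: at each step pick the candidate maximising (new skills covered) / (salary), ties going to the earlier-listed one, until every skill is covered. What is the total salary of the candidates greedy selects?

14

Pick 1: C9 adds 6 new (devops, UX, testing, networking, Kafka, database) at salary 2 (ratio 6/2).
Pick 2: C1 adds 2 new (security, backend) at salary 12 (ratio 2/12).
Greedy total salary: 2 + 12 = 14.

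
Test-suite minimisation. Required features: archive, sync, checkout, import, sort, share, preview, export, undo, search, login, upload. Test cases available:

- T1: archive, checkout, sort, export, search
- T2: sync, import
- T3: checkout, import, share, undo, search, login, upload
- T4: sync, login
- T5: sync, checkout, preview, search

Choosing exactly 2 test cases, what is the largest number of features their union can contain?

Choosing T1, T3 covers {archive, checkout, import, sort, share, export, undo, search, login, upload} — 10 features.
No choice of 2 test cases does better; here sync, preview are left uncovered.

10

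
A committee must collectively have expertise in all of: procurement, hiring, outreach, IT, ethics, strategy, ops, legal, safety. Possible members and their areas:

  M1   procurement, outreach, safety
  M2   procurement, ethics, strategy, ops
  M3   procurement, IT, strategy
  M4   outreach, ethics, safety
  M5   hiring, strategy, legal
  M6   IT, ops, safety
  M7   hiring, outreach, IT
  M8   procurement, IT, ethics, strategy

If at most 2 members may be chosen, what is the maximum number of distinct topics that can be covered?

7

Choosing M2, M7 covers {procurement, hiring, outreach, IT, ethics, strategy, ops} — 7 topics.
No choice of 2 members does better; here legal, safety are left uncovered.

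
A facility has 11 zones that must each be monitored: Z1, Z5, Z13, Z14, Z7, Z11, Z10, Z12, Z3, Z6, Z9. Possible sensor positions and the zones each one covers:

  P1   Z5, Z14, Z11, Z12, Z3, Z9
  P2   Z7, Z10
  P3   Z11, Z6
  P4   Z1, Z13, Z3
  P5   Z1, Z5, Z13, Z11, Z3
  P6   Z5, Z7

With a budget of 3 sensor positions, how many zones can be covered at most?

10

Choosing P1, P2, P4 covers {Z1, Z5, Z13, Z14, Z7, Z11, Z10, Z12, Z3, Z9} — 10 zones.
No choice of 3 sensor positions does better; here Z6 is left uncovered.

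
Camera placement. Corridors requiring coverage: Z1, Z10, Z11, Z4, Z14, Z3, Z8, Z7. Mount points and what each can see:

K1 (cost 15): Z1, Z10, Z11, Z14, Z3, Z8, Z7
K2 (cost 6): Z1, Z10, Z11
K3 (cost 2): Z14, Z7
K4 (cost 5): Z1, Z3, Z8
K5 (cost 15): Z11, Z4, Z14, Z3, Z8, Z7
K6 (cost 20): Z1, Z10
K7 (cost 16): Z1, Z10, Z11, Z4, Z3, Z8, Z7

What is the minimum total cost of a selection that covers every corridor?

K3, K7 cover every corridor at cost 2 + 16 = 18.
Any cover uses at least 2 camera mounts; among all covering selections none totals below 18.

18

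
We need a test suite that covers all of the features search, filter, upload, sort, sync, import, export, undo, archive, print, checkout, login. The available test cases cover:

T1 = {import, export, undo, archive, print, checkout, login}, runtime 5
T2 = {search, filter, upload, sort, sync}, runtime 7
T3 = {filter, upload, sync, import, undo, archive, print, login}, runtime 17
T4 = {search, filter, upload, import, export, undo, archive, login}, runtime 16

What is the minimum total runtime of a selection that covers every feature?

12

T1, T2 cover every feature at runtime 5 + 7 = 12.
Any cover uses at least 2 test cases; among all covering selections none totals below 12.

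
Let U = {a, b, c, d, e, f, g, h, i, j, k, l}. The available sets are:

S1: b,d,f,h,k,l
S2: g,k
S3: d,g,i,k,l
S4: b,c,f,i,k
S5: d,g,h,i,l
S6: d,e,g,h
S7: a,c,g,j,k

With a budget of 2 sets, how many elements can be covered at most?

10

Choosing S1, S7 covers {a, b, c, d, f, g, h, j, k, l} — 10 elements.
No choice of 2 sets does better; here e, i are left uncovered.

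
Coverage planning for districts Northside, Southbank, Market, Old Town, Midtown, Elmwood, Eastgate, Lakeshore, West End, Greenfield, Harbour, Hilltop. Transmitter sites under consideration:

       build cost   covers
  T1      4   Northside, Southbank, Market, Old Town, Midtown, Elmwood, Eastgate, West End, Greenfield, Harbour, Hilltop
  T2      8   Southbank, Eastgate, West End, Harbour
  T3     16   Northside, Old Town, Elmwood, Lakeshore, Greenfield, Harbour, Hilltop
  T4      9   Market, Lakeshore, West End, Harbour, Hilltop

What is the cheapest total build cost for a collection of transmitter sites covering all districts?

T1, T4 cover every district at build cost 4 + 9 = 13.
Any cover uses at least 2 transmitter sites; among all covering selections none totals below 13.

13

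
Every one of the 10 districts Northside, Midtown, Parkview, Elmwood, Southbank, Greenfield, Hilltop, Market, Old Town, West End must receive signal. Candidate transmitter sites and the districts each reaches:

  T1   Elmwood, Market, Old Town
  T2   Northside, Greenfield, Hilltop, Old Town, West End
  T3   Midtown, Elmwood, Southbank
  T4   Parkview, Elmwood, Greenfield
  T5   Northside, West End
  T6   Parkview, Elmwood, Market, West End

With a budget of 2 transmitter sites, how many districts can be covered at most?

Choosing T2, T3 covers {Northside, Midtown, Elmwood, Southbank, Greenfield, Hilltop, Old Town, West End} — 8 districts.
No choice of 2 transmitter sites does better; here Parkview, Market are left uncovered.

8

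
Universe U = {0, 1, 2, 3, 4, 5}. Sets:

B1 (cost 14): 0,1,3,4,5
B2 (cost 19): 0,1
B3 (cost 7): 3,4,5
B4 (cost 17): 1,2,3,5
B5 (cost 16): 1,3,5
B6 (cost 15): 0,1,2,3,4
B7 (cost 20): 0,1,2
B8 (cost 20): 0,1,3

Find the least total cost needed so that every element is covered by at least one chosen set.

B3, B6 cover every element at cost 7 + 15 = 22.
Any cover uses at least 2 sets; among all covering selections none totals below 22.

22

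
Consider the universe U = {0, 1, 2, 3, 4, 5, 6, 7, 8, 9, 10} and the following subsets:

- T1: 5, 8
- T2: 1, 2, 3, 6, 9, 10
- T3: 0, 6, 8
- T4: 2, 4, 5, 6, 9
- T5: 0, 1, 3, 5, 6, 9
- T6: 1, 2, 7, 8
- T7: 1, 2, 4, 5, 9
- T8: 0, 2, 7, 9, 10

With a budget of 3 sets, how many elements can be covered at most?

10

Choosing T1, T2, T8 covers {0, 1, 2, 3, 5, 6, 7, 8, 9, 10} — 10 elements.
No choice of 3 sets does better; here 4 is left uncovered.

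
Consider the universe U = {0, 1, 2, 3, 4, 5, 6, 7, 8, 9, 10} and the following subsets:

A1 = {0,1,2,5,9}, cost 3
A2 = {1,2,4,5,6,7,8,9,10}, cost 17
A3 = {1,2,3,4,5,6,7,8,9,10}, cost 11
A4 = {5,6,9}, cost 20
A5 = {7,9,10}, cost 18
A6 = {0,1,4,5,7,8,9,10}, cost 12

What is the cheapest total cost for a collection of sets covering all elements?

14

A1, A3 cover every element at cost 3 + 11 = 14.
Any cover uses at least 2 sets; among all covering selections none totals below 14.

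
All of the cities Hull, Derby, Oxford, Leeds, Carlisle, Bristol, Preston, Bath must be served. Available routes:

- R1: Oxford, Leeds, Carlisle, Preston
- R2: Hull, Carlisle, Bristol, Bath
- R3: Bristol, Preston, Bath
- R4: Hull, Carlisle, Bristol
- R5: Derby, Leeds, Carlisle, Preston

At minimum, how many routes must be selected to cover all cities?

3

R1, R2, R5 together cover {Hull, Derby, Oxford, Leeds, Carlisle, Bristol, Preston, Bath} — every city.
No 2 of the 5 routes cover everything (all 10 pairs fall short), so 3 is minimum.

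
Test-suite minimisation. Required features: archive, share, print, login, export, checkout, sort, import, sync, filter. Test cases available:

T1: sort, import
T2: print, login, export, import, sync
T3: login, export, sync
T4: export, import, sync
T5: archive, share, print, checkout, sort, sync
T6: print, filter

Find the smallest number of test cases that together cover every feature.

3

T2, T5, T6 together cover {archive, share, print, login, export, checkout, sort, import, sync, filter} — every feature.
No 2 of the 6 test cases cover everything (all 15 pairs fall short), so 3 is minimum.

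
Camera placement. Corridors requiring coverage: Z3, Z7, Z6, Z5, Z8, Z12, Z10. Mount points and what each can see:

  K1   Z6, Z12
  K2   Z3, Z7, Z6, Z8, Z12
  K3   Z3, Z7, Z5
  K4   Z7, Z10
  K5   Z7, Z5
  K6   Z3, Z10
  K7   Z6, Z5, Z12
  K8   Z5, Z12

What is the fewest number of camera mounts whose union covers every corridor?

K2, K3, K4 together cover {Z3, Z7, Z6, Z5, Z8, Z12, Z10} — every corridor.
No 2 of the 8 camera mounts cover everything (all 28 pairs fall short), so 3 is minimum.

3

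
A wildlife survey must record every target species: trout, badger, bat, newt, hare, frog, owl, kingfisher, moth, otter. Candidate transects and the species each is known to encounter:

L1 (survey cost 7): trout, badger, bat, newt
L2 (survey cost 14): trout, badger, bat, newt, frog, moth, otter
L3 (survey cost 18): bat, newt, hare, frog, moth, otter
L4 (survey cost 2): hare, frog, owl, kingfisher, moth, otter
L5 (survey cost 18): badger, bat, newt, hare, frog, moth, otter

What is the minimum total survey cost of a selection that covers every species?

9

L1, L4 cover every species at survey cost 7 + 2 = 9.
Any cover uses at least 2 transects; among all covering selections none totals below 9.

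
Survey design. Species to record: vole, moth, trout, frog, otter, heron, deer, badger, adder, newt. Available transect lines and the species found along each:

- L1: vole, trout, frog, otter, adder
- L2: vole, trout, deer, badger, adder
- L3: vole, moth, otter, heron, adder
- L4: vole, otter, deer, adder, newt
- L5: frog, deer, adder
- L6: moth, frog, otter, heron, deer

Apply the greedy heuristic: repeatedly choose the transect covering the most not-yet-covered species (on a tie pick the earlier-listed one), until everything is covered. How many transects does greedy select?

Pick 1: L1 covers 5 new species (vole, trout, frog, otter, adder).
Pick 2: L6 covers 3 new species (moth, heron, deer).
Pick 3: L2 covers 1 new species (badger).
Pick 4: L4 covers 1 new species (newt).
Greedy uses 4 transects. (The true minimum is 3.)

4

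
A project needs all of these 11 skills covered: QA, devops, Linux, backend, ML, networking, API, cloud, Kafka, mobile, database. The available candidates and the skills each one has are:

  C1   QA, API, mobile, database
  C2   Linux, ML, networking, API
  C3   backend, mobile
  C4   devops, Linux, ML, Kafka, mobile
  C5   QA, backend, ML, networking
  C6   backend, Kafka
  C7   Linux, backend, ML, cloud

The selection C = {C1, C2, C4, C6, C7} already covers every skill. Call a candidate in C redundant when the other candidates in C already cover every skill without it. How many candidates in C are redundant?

Drop C1: QA, database uncovered — not redundant.
Drop C2: networking uncovered — not redundant.
Drop C4: devops uncovered — not redundant.
Drop C6: the rest still cover every skill — redundant.
Drop C7: cloud uncovered — not redundant.
1 redundant: C6.

1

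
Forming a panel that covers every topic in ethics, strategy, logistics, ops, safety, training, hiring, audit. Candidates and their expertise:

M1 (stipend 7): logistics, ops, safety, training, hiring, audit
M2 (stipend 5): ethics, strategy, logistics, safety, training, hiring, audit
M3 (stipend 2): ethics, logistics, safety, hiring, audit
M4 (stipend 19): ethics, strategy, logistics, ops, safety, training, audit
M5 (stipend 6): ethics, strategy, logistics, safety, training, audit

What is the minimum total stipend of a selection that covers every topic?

12

M1, M2 cover every topic at stipend 7 + 5 = 12.
Any cover uses at least 2 members; among all covering selections none totals below 12.
Greedy by coverage-per-stipend would pick M3, M2, M1 for 14 — worse than the optimum 12.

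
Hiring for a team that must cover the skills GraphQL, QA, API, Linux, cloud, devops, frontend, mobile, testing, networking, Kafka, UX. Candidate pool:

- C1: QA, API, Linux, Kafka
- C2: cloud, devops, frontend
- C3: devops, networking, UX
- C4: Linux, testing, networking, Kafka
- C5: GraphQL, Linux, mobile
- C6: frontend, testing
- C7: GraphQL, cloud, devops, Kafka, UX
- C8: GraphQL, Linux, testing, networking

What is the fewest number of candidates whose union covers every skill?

5

C1, C2, C3, C4, C5 together cover {GraphQL, QA, API, Linux, cloud, devops, frontend, mobile, testing, networking, Kafka, UX} — every skill.
No 4 of the 8 candidates cover everything (all 70 size-4 selections fall short), so 5 is minimum.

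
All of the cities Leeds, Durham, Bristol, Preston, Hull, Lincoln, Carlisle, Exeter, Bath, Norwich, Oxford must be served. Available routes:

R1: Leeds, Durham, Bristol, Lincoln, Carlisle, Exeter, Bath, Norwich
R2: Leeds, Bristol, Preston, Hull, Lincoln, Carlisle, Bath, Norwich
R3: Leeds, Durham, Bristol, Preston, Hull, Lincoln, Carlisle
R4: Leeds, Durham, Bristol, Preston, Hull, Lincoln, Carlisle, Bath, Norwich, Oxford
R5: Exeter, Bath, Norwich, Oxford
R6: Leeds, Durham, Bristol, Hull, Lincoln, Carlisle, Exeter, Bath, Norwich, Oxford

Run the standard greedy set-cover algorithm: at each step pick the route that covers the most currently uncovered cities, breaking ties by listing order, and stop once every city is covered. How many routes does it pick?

Pick 1: R4 covers 10 new cities (Leeds, Durham, Bristol, Preston, Hull, Lincoln, Carlisle, Bath, Norwich, Oxford).
Pick 2: R1 covers 1 new cities (Exeter).
Greedy uses 2 routes.

2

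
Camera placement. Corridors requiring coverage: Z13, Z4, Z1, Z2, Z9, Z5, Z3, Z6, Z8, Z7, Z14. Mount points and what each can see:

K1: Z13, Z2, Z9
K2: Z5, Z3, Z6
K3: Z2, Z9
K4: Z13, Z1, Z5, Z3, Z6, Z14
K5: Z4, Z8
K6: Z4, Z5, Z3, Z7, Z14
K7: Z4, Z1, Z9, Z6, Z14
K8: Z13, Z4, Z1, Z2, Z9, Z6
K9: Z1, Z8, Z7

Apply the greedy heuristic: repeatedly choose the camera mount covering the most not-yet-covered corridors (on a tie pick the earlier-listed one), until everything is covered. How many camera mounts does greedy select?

Pick 1: K4 covers 6 new corridors (Z13, Z1, Z5, Z3, Z6, Z14).
Pick 2: K8 covers 3 new corridors (Z4, Z2, Z9).
Pick 3: K9 covers 2 new corridors (Z8, Z7).
Greedy uses 3 camera mounts.

3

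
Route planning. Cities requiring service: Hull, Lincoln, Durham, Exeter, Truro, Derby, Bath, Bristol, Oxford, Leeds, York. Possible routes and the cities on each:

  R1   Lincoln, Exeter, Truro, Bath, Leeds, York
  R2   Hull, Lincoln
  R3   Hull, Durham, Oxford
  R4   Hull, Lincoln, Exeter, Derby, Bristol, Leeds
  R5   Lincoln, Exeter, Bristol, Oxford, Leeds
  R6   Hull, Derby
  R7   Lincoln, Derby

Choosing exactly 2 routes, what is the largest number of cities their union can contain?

Choosing R1, R3 covers {Hull, Lincoln, Durham, Exeter, Truro, Bath, Oxford, Leeds, York} — 9 cities.
No choice of 2 routes does better; here Derby, Bristol are left uncovered.

9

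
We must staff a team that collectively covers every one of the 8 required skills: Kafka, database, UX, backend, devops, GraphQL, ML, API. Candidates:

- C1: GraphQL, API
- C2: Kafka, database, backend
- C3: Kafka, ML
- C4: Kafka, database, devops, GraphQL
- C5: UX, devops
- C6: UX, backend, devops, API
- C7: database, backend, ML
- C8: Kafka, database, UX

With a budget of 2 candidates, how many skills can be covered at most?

Choosing C4, C6 covers {Kafka, database, UX, backend, devops, GraphQL, API} — 7 skills.
No choice of 2 candidates does better; here ML is left uncovered.

7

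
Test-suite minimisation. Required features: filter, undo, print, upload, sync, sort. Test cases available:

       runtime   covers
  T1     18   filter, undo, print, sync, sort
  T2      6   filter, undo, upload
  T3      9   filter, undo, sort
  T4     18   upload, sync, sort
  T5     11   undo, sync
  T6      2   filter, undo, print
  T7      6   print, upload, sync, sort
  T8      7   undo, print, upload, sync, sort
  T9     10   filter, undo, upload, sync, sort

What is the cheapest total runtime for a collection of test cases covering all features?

8

T6, T7 cover every feature at runtime 2 + 6 = 8.
Any cover uses at least 2 test cases; among all covering selections none totals below 8.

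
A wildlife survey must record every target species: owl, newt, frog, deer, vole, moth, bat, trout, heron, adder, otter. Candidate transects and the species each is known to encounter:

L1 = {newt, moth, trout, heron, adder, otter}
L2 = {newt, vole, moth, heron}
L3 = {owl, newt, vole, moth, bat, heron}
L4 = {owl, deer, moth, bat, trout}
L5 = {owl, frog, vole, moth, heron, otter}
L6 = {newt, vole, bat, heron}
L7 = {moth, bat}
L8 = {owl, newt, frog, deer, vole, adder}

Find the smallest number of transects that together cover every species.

L1, L3, L8 together cover {owl, newt, frog, deer, vole, moth, bat, trout, heron, adder, otter} — every species.
No 2 of the 8 transects cover everything (all 28 pairs fall short), so 3 is minimum.

3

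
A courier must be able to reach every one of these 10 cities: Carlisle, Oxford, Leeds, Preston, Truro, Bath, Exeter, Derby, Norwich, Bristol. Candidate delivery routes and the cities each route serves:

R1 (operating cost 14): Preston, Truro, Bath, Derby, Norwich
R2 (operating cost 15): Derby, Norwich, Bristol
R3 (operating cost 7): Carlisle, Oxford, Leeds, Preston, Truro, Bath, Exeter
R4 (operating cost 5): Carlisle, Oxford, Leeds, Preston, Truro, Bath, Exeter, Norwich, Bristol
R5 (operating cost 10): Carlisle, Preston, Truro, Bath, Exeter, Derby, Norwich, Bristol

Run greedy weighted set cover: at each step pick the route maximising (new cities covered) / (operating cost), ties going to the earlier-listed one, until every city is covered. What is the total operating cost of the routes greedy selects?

Pick 1: R4 adds 9 new (Carlisle, Oxford, Leeds, Preston, Truro, Bath, Exeter, Norwich, Bristol) at operating cost 5 (ratio 9/5).
Pick 2: R5 adds 1 new (Derby) at operating cost 10 (ratio 1/10).
Greedy total operating cost: 5 + 10 = 15.

15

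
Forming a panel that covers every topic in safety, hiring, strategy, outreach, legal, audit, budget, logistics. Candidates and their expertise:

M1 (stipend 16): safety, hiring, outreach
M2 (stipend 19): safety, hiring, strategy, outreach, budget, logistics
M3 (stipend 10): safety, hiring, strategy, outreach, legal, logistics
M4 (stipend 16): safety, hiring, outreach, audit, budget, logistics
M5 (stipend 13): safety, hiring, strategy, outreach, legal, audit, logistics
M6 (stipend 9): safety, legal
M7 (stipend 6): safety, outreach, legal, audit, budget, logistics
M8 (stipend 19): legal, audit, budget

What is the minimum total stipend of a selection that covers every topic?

16

M3, M7 cover every topic at stipend 10 + 6 = 16.
Any cover uses at least 2 members; among all covering selections none totals below 16.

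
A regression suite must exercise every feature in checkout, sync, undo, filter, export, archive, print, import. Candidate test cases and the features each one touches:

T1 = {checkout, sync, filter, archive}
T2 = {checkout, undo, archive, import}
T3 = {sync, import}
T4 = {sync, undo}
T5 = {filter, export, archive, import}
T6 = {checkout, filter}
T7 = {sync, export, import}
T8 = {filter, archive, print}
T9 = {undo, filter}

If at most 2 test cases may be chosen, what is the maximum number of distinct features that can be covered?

6

Choosing T1, T2 covers {checkout, sync, undo, filter, archive, import} — 6 features.
No choice of 2 test cases does better; here export, print are left uncovered.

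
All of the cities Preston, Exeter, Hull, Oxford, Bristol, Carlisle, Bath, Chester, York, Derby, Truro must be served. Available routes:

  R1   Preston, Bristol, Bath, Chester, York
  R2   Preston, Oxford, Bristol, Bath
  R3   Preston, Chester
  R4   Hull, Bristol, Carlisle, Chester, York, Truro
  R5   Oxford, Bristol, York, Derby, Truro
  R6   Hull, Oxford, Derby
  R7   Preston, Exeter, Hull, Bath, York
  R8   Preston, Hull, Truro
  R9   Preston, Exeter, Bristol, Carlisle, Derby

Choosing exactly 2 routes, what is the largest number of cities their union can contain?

Choosing R2, R4 covers {Preston, Hull, Oxford, Bristol, Carlisle, Bath, Chester, York, Truro} — 9 cities.
No choice of 2 routes does better; here Exeter, Derby are left uncovered.

9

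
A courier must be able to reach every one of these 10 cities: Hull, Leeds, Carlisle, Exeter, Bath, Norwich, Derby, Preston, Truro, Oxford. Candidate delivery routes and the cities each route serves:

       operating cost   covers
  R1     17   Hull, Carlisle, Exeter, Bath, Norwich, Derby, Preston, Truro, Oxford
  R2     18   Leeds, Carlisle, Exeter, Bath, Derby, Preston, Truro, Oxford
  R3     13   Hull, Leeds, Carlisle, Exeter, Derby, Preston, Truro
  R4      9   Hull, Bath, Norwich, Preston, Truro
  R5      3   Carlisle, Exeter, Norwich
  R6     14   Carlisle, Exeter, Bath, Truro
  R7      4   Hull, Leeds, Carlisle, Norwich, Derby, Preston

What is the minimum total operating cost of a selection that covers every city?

21

R1, R7 cover every city at operating cost 17 + 4 = 21.
Any cover uses at least 2 routes; among all covering selections none totals below 21.
Greedy by coverage-per-operating cost would pick R7, R5, R4, R1 for 33 — worse than the optimum 21.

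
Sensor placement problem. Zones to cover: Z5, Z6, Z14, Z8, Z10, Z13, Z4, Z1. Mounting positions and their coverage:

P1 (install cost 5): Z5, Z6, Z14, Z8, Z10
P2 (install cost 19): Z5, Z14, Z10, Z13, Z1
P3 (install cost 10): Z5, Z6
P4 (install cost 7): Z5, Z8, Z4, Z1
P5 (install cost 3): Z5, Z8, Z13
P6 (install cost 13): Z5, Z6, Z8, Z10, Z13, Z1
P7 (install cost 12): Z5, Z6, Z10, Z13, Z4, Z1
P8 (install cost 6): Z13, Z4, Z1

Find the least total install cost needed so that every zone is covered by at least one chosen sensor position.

P1, P8 cover every zone at install cost 5 + 6 = 11.
Any cover uses at least 2 sensor positions; among all covering selections none totals below 11.

11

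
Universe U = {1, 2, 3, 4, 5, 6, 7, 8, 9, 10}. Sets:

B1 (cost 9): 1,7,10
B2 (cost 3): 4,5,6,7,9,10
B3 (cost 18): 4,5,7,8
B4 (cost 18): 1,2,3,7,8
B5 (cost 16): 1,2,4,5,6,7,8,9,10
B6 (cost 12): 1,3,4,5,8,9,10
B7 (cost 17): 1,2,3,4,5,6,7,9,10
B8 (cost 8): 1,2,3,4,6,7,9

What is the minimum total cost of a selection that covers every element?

B6, B8 cover every element at cost 12 + 8 = 20.
Any cover uses at least 2 sets; among all covering selections none totals below 20.

20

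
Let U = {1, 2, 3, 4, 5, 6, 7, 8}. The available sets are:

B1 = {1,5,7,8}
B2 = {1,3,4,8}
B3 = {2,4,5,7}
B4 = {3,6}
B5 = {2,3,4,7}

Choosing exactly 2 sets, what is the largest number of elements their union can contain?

Choosing B1, B5 covers {1, 2, 3, 4, 5, 7, 8} — 7 elements.
No choice of 2 sets does better; here 6 is left uncovered.

7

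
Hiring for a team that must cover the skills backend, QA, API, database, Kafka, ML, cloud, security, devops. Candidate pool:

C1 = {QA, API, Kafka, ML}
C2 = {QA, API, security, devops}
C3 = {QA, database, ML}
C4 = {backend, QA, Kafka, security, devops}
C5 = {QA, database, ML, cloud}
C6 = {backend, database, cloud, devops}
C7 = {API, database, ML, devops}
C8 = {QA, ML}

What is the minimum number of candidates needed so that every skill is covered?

C1, C2, C6 together cover {backend, QA, API, database, Kafka, ML, cloud, security, devops} — every skill.
No 2 of the 8 candidates cover everything (all 28 pairs fall short), so 3 is minimum.

3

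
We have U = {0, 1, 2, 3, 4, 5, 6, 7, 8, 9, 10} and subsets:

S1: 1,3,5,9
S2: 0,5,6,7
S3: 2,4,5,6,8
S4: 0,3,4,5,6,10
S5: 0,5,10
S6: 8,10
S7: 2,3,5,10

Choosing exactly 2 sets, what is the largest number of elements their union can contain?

Choosing S1, S3 covers {1, 2, 3, 4, 5, 6, 8, 9} — 8 elements.
No choice of 2 sets does better; here 0, 7, 10 are left uncovered.

8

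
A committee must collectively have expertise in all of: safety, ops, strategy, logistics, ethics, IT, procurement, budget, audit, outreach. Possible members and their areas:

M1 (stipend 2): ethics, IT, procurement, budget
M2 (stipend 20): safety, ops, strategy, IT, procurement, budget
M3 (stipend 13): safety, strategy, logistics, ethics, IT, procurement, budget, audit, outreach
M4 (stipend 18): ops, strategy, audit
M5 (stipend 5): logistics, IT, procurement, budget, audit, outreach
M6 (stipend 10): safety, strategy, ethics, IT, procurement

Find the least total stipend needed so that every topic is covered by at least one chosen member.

M1, M2, M5 cover every topic at stipend 2 + 20 + 5 = 27.
Any cover uses at least 2 members; among all covering selections none totals below 27.

27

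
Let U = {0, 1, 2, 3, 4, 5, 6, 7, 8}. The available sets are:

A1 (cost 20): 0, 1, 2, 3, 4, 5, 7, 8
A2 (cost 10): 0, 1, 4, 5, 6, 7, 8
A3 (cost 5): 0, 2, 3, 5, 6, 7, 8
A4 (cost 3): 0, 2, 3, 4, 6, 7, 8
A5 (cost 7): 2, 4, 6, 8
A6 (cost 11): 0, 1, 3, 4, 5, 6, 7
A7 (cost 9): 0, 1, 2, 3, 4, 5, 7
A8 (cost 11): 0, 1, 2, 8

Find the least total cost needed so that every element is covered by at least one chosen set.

12

A4, A7 cover every element at cost 3 + 9 = 12.
Any cover uses at least 2 sets; among all covering selections none totals below 12.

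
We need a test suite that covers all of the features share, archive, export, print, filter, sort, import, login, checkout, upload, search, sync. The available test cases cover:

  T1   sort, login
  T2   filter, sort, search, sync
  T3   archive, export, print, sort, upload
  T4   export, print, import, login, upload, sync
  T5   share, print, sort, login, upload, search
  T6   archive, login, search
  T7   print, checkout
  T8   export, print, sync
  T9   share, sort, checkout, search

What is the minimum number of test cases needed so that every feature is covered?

4

T2, T3, T4, T9 together cover {share, archive, export, print, filter, sort, import, login, checkout, upload, search, sync} — every feature.
No 3 of the 9 test cases cover everything (all 84 triples fall short), so 4 is minimum.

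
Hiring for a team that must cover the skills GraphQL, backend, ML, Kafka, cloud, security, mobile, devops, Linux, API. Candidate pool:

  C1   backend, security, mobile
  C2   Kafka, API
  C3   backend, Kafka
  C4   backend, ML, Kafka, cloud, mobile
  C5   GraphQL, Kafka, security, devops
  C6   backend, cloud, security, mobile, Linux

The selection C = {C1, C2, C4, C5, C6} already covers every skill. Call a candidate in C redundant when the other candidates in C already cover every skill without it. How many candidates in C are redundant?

1

Drop C1: the rest still cover every skill — redundant.
Drop C2: API uncovered — not redundant.
Drop C4: ML uncovered — not redundant.
Drop C5: GraphQL, devops uncovered — not redundant.
Drop C6: Linux uncovered — not redundant.
1 redundant: C1.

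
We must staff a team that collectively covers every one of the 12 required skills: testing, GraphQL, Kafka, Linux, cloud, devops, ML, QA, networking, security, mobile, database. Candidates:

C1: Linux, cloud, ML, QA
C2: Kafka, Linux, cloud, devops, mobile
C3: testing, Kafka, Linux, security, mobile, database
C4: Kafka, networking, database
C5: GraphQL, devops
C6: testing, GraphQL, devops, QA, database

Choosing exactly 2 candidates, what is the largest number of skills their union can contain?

9

Choosing C1, C3 covers {testing, Kafka, Linux, cloud, ML, QA, security, mobile, database} — 9 skills.
No choice of 2 candidates does better; here GraphQL, devops, networking are left uncovered.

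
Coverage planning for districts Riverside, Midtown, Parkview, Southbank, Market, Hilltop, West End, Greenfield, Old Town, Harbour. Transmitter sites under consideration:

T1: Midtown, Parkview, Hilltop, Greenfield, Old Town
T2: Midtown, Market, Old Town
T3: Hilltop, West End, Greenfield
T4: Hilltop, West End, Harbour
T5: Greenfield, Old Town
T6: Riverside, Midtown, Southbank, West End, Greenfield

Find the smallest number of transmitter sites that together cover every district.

4

T1, T2, T4, T6 together cover {Riverside, Midtown, Parkview, Southbank, Market, Hilltop, West End, Greenfield, Old Town, Harbour} — every district.
No 3 of the 6 transmitter sites cover everything (all 20 triples fall short), so 4 is minimum.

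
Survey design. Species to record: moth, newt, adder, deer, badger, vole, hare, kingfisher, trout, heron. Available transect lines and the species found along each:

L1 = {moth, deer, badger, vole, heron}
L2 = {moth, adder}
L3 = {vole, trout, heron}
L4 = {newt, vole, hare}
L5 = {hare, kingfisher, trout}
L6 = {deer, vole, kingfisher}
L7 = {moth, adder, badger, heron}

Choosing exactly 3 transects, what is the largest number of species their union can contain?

9

Choosing L1, L2, L5 covers {moth, adder, deer, badger, vole, hare, kingfisher, trout, heron} — 9 species.
No choice of 3 transects does better; here newt is left uncovered.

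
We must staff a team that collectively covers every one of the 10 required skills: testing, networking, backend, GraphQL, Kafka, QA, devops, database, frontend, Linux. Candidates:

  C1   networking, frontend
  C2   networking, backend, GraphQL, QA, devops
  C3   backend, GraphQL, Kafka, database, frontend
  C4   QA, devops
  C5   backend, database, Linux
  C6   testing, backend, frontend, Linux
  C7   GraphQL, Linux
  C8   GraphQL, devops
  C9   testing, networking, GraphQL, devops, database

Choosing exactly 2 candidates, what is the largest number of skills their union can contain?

8

Choosing C2, C3 covers {networking, backend, GraphQL, Kafka, QA, devops, database, frontend} — 8 skills.
No choice of 2 candidates does better; here testing, Linux are left uncovered.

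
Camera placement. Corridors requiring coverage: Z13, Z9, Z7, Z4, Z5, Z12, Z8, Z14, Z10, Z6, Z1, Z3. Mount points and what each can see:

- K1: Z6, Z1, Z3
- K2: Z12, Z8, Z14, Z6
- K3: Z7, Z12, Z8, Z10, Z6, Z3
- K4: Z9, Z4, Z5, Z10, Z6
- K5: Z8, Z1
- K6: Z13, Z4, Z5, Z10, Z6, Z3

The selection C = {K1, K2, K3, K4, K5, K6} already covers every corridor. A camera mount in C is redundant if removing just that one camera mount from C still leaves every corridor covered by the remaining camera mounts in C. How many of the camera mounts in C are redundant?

Drop K1: the rest still cover every corridor — redundant.
Drop K2: Z14 uncovered — not redundant.
Drop K3: Z7 uncovered — not redundant.
Drop K4: Z9 uncovered — not redundant.
Drop K5: the rest still cover every corridor — redundant.
Drop K6: Z13 uncovered — not redundant.
2 redundant: K1, K5.

2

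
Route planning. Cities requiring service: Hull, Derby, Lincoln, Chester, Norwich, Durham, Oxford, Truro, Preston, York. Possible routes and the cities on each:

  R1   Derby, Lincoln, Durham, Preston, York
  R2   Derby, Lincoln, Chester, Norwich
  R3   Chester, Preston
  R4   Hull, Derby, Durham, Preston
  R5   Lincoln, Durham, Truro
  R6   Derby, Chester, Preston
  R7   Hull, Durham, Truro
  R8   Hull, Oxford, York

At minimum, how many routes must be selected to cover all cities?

R1, R2, R5, R8 together cover {Hull, Derby, Lincoln, Chester, Norwich, Durham, Oxford, Truro, Preston, York} — every city.
No 3 of the 8 routes cover everything (all 56 triples fall short), so 4 is minimum.

4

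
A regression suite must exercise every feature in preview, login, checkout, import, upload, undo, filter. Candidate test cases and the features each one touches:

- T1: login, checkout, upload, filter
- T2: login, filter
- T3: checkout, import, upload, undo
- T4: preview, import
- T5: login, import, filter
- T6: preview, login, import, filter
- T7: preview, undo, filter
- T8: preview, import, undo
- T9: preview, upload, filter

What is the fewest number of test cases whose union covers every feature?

T1, T8 together cover {preview, login, checkout, import, upload, undo, filter} — every feature.
No single test case contains all 7 features, so 2 is optimal.

2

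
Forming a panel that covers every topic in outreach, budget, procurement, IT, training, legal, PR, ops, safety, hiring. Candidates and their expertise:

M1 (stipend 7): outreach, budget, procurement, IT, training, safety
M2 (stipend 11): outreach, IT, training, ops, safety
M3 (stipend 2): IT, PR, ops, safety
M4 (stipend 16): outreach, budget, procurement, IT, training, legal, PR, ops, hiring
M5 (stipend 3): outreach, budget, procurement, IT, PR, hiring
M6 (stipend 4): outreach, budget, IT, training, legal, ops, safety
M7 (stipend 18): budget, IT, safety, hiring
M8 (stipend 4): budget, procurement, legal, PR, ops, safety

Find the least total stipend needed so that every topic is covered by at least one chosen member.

M5, M6 cover every topic at stipend 3 + 4 = 7.
Any cover uses at least 2 members; among all covering selections none totals below 7.
Greedy by coverage-per-stipend would pick M3, M5, M6 for 9 — worse than the optimum 7.

7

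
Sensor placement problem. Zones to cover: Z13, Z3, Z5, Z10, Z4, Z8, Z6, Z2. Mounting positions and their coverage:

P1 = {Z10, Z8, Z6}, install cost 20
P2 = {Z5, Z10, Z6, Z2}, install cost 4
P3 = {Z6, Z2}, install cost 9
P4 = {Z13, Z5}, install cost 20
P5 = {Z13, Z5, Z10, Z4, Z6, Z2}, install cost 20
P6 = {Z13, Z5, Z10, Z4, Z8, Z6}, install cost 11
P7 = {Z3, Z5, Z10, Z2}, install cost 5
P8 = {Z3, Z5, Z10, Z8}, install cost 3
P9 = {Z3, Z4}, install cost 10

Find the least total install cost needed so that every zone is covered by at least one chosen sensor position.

16

P6, P7 cover every zone at install cost 11 + 5 = 16.
Any cover uses at least 2 sensor positions; among all covering selections none totals below 16.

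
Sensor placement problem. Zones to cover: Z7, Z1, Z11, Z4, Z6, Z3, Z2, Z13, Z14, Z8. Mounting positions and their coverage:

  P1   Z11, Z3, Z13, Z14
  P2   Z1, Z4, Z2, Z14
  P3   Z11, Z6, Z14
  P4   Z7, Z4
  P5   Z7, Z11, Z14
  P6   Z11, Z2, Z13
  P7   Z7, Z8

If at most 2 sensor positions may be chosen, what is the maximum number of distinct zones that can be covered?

Choosing P1, P2 covers {Z1, Z11, Z4, Z3, Z2, Z13, Z14} — 7 zones.
No choice of 2 sensor positions does better; here Z7, Z6, Z8 are left uncovered.

7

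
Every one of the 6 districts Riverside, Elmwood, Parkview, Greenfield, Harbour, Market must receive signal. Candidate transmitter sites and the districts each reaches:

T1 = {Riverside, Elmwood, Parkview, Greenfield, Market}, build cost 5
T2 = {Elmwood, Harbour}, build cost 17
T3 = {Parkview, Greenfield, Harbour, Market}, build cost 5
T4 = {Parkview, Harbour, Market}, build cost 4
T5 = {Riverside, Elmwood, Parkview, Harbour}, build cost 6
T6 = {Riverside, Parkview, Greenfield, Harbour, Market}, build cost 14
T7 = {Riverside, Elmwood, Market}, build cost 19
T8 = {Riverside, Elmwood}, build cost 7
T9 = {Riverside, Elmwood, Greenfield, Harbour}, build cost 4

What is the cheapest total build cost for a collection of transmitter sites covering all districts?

8

T4, T9 cover every district at build cost 4 + 4 = 8.
Any cover uses at least 2 transmitter sites; among all covering selections none totals below 8.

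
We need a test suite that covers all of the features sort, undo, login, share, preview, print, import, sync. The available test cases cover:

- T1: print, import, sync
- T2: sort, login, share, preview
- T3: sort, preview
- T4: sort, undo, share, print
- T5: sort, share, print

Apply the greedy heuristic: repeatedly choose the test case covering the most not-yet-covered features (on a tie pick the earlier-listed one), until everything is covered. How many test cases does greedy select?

Pick 1: T2 covers 4 new features (sort, login, share, preview).
Pick 2: T1 covers 3 new features (print, import, sync).
Pick 3: T4 covers 1 new features (undo).
Greedy uses 3 test cases.

3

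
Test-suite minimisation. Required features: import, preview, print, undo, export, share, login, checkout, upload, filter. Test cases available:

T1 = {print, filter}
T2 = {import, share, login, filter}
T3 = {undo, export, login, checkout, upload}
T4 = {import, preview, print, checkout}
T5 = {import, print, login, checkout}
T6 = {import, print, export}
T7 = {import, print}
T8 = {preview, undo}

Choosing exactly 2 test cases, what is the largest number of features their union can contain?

Choosing T2, T3 covers {import, undo, export, share, login, checkout, upload, filter} — 8 features.
No choice of 2 test cases does better; here preview, print are left uncovered.

8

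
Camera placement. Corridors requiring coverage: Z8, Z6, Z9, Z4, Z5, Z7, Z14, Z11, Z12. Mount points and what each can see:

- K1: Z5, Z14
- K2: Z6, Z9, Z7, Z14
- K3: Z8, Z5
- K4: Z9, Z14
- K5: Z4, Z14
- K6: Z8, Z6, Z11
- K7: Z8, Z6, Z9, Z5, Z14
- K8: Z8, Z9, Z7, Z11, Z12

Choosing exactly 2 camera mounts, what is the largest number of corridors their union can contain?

8

Choosing K7, K8 covers {Z8, Z6, Z9, Z5, Z7, Z14, Z11, Z12} — 8 corridors.
No choice of 2 camera mounts does better; here Z4 is left uncovered.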